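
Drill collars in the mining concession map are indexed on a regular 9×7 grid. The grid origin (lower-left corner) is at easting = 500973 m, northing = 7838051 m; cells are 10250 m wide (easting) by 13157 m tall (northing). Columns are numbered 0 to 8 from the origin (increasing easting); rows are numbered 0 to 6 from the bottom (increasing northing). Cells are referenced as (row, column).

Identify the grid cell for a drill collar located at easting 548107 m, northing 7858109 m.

(1, 4)

Column index: ⌊(548107 − 500973) / 10250⌋ = ⌊4.598⌋ = 4
Row offset from origin: ⌊(7858109 − 7838051) / 13157⌋ = ⌊1.525⌋ = 1 → row 1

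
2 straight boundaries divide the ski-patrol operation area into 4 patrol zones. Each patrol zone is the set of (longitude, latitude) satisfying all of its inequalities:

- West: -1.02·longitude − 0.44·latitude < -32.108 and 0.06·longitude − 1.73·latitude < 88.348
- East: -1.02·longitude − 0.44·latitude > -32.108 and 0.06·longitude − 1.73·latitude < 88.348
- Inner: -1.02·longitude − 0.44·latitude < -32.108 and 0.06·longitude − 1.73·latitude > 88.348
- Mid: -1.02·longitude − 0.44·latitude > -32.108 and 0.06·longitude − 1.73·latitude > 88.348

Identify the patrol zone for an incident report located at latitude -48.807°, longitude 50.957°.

-1.02·50.957 − 0.44·-48.807 = -30.501, which is > -32.108
0.06·50.957 − 1.73·-48.807 = 87.494, which is < 88.348
This sign pattern matches East.

East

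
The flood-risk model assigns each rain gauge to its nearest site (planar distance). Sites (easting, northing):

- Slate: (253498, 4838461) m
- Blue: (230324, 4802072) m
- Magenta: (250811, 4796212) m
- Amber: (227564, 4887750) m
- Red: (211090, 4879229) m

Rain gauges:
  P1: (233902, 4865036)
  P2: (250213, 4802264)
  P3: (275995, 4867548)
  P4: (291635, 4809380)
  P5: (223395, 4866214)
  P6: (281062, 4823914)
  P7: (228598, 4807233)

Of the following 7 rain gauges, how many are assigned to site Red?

1

P1 → Amber
P2 → Magenta
P3 → Slate
P4 → Magenta
P5 → Red
P6 → Slate
P7 → Blue
1 of the 7 goes to Red.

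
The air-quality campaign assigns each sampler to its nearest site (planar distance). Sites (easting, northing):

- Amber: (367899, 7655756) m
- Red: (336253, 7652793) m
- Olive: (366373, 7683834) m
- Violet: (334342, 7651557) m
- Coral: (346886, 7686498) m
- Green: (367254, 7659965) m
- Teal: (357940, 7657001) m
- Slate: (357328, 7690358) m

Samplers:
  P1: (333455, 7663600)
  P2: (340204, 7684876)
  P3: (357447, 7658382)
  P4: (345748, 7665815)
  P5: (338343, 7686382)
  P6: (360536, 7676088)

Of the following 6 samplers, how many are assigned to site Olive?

1

P1 → Red
P2 → Coral
P3 → Teal
P4 → Teal
P5 → Coral
P6 → Olive
1 of the 6 goes to Olive.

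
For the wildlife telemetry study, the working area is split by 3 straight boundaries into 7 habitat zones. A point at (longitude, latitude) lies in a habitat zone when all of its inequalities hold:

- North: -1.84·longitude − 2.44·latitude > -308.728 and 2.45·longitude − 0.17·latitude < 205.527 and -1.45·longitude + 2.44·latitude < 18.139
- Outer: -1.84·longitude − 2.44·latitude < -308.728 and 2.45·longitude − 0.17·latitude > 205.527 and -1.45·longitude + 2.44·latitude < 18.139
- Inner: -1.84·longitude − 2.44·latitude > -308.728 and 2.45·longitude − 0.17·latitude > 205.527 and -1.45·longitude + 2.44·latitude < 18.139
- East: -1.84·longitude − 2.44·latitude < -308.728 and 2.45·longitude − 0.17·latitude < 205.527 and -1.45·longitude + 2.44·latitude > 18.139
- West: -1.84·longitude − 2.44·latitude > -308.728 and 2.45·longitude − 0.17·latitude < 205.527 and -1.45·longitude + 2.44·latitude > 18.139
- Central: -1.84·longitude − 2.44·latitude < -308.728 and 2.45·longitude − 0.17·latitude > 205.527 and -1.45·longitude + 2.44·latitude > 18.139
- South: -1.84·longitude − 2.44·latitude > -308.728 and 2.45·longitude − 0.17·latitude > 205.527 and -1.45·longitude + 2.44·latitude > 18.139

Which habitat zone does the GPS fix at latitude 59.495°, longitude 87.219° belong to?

-1.84·87.219 − 2.44·59.495 = -305.651, which is > -308.728
2.45·87.219 − 0.17·59.495 = 203.572, which is < 205.527
-1.45·87.219 + 2.44·59.495 = 18.700, which is > 18.139
This sign pattern matches West.

West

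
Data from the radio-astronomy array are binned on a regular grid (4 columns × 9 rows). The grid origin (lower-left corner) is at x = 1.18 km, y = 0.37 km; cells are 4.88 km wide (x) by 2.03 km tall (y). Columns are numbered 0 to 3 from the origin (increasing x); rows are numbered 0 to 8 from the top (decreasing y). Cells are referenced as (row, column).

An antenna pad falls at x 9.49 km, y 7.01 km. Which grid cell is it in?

Column index: ⌊(9.49 − 1.18) / 4.88⌋ = ⌊1.703⌋ = 1
Row offset from origin: ⌊(7.01 − 0.37) / 2.03⌋ = ⌊3.271⌋ = 3 → row 5 (counted from top)

(5, 1)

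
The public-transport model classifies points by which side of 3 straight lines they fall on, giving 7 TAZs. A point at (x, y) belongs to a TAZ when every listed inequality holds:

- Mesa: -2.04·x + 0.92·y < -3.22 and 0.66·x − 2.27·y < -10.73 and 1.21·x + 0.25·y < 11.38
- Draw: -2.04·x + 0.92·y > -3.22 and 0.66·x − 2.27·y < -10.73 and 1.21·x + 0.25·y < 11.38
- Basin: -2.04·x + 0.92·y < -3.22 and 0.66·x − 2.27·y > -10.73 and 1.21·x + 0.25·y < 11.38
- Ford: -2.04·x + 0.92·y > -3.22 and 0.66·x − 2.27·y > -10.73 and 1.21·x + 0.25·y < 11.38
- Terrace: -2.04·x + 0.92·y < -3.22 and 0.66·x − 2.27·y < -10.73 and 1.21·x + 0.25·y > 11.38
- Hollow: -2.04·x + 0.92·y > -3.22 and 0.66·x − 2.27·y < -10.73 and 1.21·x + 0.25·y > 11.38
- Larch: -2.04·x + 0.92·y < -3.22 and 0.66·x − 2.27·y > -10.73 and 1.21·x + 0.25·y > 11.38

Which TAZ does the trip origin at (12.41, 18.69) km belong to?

-2.04·12.41 + 0.92·18.69 = -8.122, which is < -3.22
0.66·12.41 − 2.27·18.69 = -34.236, which is < -10.73
1.21·12.41 + 0.25·18.69 = 19.689, which is > 11.38
This sign pattern matches Terrace.

Terrace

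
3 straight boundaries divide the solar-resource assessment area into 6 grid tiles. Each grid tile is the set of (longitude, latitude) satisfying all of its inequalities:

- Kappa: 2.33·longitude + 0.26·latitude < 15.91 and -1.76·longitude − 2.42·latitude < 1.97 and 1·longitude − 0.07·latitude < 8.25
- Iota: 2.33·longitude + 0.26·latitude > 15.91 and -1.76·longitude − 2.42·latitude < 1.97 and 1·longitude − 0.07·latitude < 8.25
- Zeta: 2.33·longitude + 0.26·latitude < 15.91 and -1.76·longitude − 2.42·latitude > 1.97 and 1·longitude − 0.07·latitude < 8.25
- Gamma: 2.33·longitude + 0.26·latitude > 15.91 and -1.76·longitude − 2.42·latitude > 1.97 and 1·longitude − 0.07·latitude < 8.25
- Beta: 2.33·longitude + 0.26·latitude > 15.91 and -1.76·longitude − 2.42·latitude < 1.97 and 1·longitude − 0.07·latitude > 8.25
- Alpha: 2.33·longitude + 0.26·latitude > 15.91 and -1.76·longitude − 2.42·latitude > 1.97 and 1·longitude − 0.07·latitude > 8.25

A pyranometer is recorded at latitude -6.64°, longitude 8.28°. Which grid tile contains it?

2.33·8.28 + 0.26·-6.64 = 17.566, which is > 15.91
-1.76·8.28 − 2.42·-6.64 = 1.496, which is < 1.97
1·8.28 − 0.07·-6.64 = 8.745, which is > 8.25
This sign pattern matches Beta.

Beta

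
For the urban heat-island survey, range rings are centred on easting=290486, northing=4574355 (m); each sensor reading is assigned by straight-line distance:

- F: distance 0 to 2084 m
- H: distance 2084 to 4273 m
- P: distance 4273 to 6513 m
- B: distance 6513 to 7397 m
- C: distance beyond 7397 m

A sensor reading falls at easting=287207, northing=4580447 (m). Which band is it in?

B

Distance = √((287207−290486)² + (4580447−4574355)²) = √(10751841.000 + 37112464.000) = 6918.403 m.
6513 ≤ 6918.403 < 7397 → B.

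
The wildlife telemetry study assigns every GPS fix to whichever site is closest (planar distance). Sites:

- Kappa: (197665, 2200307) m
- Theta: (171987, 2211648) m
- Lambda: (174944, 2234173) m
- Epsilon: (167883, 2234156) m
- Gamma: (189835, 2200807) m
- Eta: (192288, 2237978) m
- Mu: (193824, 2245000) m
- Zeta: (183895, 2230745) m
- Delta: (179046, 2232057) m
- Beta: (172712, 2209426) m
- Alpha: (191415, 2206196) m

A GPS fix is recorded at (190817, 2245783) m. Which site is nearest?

Mu

Squared distances to each site:
Kappa: 2114961680.000; Theta: 1519767125.000; Lambda: 386744229.000; Epsilon: 661155485.000; Gamma: 2023804900.000; Eta: 63081866.000; Mu: 9655138.000; Zeta: 274055528.000; Delta: 326959517.000; Beta: 1649622474.000; Alpha: 1567488173.000.
Minimum at Mu.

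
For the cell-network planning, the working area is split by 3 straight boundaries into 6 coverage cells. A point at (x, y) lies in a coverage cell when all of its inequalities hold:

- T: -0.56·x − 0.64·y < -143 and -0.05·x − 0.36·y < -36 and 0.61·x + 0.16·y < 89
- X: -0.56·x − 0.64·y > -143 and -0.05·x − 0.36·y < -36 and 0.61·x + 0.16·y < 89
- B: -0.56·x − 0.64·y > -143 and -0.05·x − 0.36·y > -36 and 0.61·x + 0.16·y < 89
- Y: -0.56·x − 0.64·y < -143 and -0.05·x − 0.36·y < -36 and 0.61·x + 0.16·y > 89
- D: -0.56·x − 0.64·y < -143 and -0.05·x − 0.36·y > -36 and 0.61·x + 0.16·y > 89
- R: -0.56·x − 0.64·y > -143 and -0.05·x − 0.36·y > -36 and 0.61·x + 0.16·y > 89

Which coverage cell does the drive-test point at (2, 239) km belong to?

T

-0.56·2 − 0.64·239 = -154.080, which is < -143
-0.05·2 − 0.36·239 = -86.140, which is < -36
0.61·2 + 0.16·239 = 39.460, which is < 89
This sign pattern matches T.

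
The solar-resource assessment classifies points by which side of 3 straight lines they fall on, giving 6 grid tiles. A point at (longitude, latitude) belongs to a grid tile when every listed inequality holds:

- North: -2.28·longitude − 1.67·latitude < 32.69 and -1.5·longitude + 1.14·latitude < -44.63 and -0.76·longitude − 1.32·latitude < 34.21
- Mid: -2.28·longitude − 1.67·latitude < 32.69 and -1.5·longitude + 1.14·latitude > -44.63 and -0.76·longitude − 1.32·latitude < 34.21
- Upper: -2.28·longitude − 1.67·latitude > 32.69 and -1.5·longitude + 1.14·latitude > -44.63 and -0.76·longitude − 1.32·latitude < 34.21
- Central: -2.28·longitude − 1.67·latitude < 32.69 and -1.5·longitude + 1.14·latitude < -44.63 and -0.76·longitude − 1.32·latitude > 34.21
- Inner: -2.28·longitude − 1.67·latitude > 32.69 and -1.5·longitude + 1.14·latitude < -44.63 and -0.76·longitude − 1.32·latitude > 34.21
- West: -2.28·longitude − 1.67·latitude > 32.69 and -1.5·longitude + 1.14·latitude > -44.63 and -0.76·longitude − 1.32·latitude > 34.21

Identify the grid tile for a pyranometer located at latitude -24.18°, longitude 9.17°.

Mid

-2.28·9.17 − 1.67·-24.18 = 19.473, which is < 32.69
-1.5·9.17 + 1.14·-24.18 = -41.320, which is > -44.63
-0.76·9.17 − 1.32·-24.18 = 24.948, which is < 34.21
This sign pattern matches Mid.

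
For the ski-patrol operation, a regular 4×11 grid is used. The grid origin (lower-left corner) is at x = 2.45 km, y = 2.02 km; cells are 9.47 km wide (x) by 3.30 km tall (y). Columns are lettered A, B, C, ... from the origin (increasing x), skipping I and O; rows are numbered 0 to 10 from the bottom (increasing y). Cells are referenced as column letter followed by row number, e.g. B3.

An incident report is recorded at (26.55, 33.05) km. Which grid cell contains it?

Column index: ⌊(26.55 − 2.45) / 9.47⌋ = ⌊2.545⌋ = 2 → column C
Row offset from origin: ⌊(33.05 − 2.02) / 3.30⌋ = ⌊9.403⌋ = 9 → row 9

C9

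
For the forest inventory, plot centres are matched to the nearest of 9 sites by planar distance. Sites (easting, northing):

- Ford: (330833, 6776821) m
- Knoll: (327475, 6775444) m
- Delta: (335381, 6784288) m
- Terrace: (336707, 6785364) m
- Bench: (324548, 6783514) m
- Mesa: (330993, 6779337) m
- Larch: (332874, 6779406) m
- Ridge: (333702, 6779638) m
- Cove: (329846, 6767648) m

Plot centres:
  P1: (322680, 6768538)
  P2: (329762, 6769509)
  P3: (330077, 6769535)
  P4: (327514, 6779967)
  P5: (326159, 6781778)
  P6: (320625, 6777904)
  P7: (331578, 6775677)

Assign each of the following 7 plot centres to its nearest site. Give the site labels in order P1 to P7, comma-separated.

P1 → Cove (d²=52143656.00)
P2 → Cove (d²=3470377.00)
P3 → Cove (d²=3614130.00)
P4 → Mesa (d²=12500341.00)
P5 → Bench (d²=5609017.00)
P6 → Bench (d²=46862029.00)
P7 → Ford (d²=1863761.00)

Cove, Cove, Cove, Mesa, Bench, Bench, Ford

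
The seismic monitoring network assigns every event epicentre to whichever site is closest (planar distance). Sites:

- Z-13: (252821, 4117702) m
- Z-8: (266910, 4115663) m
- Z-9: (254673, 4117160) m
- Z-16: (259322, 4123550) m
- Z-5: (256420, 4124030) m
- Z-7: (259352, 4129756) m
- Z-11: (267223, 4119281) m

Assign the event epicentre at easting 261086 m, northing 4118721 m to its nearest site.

Z-16

Squared distances to each site:
Z-13: 69348586.000; Z-8: 43270340.000; Z-9: 43563290.000; Z-16: 26430937.000; Z-5: 49957037.000; Z-7: 124777981.000; Z-11: 37976369.000.
Minimum at Z-16.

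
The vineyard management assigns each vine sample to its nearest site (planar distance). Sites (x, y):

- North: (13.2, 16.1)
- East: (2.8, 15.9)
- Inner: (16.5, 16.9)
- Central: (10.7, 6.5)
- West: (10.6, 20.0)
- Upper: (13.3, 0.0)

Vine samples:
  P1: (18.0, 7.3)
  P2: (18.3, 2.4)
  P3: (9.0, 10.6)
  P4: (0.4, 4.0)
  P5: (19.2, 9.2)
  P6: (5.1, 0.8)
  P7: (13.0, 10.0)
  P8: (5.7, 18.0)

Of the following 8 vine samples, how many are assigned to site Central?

P1 → Central
P2 → Upper
P3 → Central
P4 → Central
P5 → Inner
P6 → Central
P7 → Central
P8 → East
5 of the 8 go to Central.

5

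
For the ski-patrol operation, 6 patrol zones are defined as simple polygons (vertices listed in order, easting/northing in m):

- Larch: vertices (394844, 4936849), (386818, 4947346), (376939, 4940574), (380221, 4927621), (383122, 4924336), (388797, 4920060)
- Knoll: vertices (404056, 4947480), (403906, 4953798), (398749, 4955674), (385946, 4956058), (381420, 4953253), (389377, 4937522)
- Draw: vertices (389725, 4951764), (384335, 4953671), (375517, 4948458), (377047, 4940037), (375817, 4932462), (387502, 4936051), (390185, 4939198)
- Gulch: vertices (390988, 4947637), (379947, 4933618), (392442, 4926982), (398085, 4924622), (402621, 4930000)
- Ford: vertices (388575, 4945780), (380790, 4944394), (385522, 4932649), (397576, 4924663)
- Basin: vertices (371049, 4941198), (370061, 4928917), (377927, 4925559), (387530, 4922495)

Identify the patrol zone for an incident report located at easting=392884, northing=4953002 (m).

Knoll

Cast a ray rightward from (392884, 4953002). For each polygon, the edges (by vertex number in listed order) whose endpoints lie on opposite sides of northing = 4953002, where each meets that height, and whether that is right or left of the point:
Larch: no edge straddles that height → 0 crossings.
Knoll: 1–2 at easting≈403924.9 (right), 5–6 at easting≈381547.0 (left) → 1 crossing.
Draw: 1–2 at easting≈386225.9 (left), 2–3 at easting≈383203.4 (left) → 0 crossings.
Gulch: no edge straddles that height → 0 crossings.
Ford: no edge straddles that height → 0 crossings.
Basin: no edge straddles that height → 0 crossings.
Only Knoll has an odd count, so the point is inside Knoll.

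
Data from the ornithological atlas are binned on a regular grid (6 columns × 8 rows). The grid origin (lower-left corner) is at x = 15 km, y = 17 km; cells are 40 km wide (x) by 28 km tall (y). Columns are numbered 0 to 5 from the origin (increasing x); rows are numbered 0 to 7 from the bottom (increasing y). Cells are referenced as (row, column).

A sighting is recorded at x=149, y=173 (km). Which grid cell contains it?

(5, 3)

Column index: ⌊(149 − 15) / 40⌋ = ⌊3.350⌋ = 3
Row offset from origin: ⌊(173 − 17) / 28⌋ = ⌊5.571⌋ = 5 → row 5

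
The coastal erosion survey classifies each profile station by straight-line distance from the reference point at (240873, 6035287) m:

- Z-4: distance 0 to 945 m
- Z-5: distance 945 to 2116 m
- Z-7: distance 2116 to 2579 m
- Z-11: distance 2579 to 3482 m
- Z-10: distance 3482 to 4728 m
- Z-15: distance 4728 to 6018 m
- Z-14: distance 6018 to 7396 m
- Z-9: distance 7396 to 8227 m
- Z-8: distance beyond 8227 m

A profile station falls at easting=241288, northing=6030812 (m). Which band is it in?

Distance = √((241288−240873)² + (6030812−6035287)²) = √(172225.000 + 20025625.000) = 4494.202 m.
3482 ≤ 4494.202 < 4728 → Z-10.

Z-10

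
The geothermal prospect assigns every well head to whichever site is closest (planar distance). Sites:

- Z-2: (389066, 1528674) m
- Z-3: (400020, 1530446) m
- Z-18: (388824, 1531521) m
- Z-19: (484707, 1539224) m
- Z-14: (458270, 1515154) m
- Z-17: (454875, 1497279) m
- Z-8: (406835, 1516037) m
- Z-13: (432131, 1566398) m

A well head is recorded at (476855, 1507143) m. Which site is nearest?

Z-14

Squared distances to each site:
Z-2: 8170492482.000; Z-3: 6446647034.000; Z-18: 8343743845.000; Z-19: 1090844465.000; Z-14: 409578346.000; Z-17: 580418896.000; Z-8: 4981903636.000; Z-13: 5511391201.000.
Minimum at Z-14.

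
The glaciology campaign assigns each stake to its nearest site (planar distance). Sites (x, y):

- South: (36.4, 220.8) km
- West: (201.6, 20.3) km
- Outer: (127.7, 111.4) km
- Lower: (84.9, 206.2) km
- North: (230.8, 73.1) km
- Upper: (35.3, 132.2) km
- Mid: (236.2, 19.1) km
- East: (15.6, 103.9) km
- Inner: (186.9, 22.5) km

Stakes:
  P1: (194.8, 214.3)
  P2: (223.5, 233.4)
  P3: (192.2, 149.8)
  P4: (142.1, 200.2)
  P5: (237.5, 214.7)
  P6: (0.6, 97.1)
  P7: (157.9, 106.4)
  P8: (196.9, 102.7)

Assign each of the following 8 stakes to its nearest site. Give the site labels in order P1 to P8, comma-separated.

Lower, Lower, Outer, Lower, North, East, Outer, North

P1 → Lower (d²=12143.62)
P2 → Lower (d²=19949.80)
P3 → Outer (d²=5634.81)
P4 → Lower (d²=3307.84)
P5 → North (d²=20095.45)
P6 → East (d²=271.24)
P7 → Outer (d²=937.04)
P8 → North (d²=2025.37)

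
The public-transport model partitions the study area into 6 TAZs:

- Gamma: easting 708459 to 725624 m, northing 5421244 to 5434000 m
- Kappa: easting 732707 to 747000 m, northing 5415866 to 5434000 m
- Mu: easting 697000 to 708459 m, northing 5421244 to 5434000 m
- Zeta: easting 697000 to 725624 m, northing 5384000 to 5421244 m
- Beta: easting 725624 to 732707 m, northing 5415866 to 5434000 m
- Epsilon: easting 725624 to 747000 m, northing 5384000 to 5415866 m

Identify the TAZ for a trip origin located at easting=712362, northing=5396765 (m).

The point has easting = 712362 and northing = 5396765.
Only Zeta satisfies 697000 ≤ easting ≤ 725624 and 5384000 ≤ northing ≤ 5421244.

Zeta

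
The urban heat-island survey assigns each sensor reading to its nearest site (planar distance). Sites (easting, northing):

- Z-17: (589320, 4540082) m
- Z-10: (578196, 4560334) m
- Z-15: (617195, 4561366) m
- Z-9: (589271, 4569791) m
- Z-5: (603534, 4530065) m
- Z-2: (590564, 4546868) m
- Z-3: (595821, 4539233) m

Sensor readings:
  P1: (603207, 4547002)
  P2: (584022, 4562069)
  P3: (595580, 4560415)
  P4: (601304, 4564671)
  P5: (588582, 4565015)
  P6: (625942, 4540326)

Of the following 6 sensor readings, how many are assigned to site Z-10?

P1 → Z-3
P2 → Z-10
P3 → Z-9
P4 → Z-9
P5 → Z-9
P6 → Z-15
1 of the 6 goes to Z-10.

1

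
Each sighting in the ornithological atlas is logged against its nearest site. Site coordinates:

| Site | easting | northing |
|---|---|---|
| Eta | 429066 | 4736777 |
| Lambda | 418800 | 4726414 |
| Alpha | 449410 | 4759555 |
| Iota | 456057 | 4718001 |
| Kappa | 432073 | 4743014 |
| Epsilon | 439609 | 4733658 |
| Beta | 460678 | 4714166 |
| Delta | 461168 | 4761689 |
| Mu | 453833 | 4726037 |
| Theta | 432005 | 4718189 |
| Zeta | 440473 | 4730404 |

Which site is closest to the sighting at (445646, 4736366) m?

Squared distances to each site:
Eta: 275065321.000; Lambda: 819750020.000; Alpha: 551897417.000; Iota: 445662146.000; Kappa: 228422233.000; Epsilon: 43778633.000; Beta: 718801024.000; Delta: 882186813.000; Mu: 173715210.000; Theta: 516480210.000; Zeta: 62305373.000.
Minimum at Epsilon.

Epsilon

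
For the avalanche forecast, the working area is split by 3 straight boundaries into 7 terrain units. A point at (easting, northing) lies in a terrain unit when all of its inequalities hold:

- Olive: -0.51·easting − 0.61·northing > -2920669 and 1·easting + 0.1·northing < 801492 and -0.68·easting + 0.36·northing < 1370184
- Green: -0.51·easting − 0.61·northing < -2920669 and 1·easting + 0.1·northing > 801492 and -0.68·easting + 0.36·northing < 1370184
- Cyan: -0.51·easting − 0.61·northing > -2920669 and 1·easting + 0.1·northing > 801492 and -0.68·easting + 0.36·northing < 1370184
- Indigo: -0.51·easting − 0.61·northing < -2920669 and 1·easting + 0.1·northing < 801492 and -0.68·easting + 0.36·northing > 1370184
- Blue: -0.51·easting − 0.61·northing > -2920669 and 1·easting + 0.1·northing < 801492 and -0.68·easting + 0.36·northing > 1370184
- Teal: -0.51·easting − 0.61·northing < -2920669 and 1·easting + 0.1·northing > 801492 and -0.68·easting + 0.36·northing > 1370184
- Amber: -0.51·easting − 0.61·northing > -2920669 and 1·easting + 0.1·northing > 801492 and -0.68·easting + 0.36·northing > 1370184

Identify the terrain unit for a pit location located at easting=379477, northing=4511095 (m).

Green

-0.51·379477 − 0.61·4511095 = -2945301.220, which is < -2920669
1·379477 + 0.1·4511095 = 830586.500, which is > 801492
-0.68·379477 + 0.36·4511095 = 1365949.840, which is < 1370184
This sign pattern matches Green.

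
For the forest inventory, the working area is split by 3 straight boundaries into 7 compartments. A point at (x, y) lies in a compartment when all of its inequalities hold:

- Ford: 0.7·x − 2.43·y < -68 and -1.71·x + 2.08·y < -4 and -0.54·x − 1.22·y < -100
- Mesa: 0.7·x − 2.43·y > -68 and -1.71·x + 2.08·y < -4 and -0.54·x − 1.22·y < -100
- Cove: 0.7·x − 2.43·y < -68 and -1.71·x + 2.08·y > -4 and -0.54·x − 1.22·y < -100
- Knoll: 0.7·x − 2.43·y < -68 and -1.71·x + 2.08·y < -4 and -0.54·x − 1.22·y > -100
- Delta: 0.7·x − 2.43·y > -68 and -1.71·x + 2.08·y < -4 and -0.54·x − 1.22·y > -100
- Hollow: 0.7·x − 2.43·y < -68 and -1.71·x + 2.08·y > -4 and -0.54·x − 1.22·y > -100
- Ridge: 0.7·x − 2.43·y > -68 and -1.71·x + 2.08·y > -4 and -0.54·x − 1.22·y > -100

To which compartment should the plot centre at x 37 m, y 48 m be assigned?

0.7·37 − 2.43·48 = -90.740, which is < -68
-1.71·37 + 2.08·48 = 36.570, which is > -4
-0.54·37 − 1.22·48 = -78.540, which is > -100
This sign pattern matches Hollow.

Hollow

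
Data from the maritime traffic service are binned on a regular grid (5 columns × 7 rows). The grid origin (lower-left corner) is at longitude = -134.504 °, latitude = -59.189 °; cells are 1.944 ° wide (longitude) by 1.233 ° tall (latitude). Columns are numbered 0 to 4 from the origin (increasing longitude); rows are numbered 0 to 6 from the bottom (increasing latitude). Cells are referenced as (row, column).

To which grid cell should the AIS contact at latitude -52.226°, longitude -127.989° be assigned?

Column index: ⌊(-127.989 − -134.504) / 1.944⌋ = ⌊3.351⌋ = 3
Row offset from origin: ⌊(-52.226 − -59.189) / 1.233⌋ = ⌊5.647⌋ = 5 → row 5

(5, 3)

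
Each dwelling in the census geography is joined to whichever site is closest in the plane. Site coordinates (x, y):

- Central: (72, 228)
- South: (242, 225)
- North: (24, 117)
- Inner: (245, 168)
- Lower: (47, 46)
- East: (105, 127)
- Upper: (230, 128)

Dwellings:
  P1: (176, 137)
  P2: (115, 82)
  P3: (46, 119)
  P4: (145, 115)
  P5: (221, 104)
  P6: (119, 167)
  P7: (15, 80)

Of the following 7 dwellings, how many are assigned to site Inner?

0

P1 → Upper
P2 → East
P3 → North
P4 → East
P5 → Upper
P6 → East
P7 → North
0 of the 7 go to Inner.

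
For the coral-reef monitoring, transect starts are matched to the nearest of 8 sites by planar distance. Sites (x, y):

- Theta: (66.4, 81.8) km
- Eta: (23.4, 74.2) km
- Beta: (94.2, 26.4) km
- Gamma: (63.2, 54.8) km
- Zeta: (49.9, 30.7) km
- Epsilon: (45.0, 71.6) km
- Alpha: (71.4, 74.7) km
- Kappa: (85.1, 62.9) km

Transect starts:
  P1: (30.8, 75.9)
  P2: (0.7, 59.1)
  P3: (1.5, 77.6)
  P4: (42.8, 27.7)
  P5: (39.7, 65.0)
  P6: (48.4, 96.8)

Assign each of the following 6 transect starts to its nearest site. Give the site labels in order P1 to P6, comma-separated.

P1 → Eta (d²=57.65)
P2 → Eta (d²=743.30)
P3 → Eta (d²=491.17)
P4 → Zeta (d²=59.41)
P5 → Epsilon (d²=71.65)
P6 → Theta (d²=549.00)

Eta, Eta, Eta, Zeta, Epsilon, Theta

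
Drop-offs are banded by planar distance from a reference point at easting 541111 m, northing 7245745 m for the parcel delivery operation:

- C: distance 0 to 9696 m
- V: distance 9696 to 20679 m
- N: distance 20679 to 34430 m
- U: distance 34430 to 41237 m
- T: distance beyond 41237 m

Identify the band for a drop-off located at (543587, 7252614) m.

Distance = √((543587−541111)² + (7252614−7245745)²) = √(6130576.000 + 47183161.000) = 7301.626 m.
0 ≤ 7301.626 < 9696 → C.

C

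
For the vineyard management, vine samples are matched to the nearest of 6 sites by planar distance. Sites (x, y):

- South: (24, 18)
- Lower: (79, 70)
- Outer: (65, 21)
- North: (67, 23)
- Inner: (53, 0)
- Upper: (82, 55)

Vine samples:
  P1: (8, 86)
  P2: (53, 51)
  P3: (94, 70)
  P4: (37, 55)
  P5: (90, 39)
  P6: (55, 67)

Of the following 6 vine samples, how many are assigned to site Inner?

P1 → South
P2 → Upper
P3 → Lower
P4 → South
P5 → Upper
P6 → Lower
0 of the 6 go to Inner.

0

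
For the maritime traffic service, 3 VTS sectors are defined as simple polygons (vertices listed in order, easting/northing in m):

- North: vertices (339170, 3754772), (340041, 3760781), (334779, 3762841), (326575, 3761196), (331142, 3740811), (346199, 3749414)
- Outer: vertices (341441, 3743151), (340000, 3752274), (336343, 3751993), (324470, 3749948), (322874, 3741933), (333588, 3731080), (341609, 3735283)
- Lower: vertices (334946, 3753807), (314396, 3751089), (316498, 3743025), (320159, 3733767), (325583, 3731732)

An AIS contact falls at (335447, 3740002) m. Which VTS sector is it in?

Outer

Cast a ray rightward from (335447, 3740002). For each polygon, the edges (by vertex number in listed order) whose endpoints lie on opposite sides of northing = 3740002, where each meets that height, and whether that is right or left of the point:
North: no edge straddles that height → 0 crossings.
Outer: 5–6 at easting≈324780.3 (left), 7–1 at easting≈341508.2 (right) → 1 crossing.
Lower: 3–4 at easting≈317693.4 (left), 5–1 at easting≈329090.7 (left) → 0 crossings.
Only Outer has an odd count, so the point is inside Outer.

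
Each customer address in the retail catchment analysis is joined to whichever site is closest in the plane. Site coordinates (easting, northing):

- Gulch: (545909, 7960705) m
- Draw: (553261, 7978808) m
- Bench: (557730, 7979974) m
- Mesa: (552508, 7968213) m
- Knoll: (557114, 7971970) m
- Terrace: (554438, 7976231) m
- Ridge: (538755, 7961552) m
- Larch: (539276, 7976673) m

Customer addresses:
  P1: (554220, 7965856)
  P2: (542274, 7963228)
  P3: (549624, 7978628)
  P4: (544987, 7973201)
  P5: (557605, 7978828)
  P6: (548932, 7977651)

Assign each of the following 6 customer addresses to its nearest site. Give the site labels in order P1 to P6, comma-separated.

Mesa, Ridge, Draw, Larch, Bench, Draw

P1 → Mesa (d²=8486393.00)
P2 → Ridge (d²=15192337.00)
P3 → Draw (d²=13260169.00)
P4 → Larch (d²=44670305.00)
P5 → Bench (d²=1328941.00)
P6 → Draw (d²=20078890.00)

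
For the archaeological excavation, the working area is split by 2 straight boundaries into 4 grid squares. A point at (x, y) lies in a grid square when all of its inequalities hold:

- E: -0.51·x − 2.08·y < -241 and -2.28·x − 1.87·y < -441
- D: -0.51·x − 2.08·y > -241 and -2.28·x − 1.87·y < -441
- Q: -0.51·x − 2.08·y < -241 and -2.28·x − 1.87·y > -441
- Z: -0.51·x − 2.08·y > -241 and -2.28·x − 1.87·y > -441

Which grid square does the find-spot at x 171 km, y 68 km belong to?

-0.51·171 − 2.08·68 = -228.650, which is > -241
-2.28·171 − 1.87·68 = -517.040, which is < -441
This sign pattern matches D.

D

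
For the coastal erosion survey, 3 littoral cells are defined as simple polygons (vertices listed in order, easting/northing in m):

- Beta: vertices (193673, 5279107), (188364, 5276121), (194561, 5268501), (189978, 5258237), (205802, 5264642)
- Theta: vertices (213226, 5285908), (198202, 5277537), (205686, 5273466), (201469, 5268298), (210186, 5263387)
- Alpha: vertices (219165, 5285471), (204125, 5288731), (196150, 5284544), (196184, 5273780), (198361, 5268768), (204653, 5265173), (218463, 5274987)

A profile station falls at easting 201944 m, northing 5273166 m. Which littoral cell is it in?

Cast a ray rightward from (201944, 5273166). For each polygon, the edges (by vertex number in listed order) whose endpoints lie on opposite sides of northing = 5273166, where each meets that height, and whether that is right or left of the point:
Beta: 2–3 at easting≈190767.2 (left), 5–1 at easting≈198654.6 (left) → 0 crossings.
Theta: 3–4 at easting≈205441.2 (right), 5–1 at easting≈211506.0 (right) → 2 crossings.
Alpha: 4–5 at easting≈196450.7 (left), 6–7 at easting≈215900.5 (right) → 1 crossing.
Only Alpha has an odd count, so the point is inside Alpha.

Alpha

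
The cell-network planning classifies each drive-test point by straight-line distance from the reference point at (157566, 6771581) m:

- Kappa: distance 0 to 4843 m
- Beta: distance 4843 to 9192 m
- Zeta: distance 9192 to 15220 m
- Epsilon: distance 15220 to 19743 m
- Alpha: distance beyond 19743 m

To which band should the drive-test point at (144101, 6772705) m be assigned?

Zeta

Distance = √((144101−157566)² + (6772705−6771581)²) = √(181306225.000 + 1263376.000) = 13511.832 m.
9192 ≤ 13511.832 < 15220 → Zeta.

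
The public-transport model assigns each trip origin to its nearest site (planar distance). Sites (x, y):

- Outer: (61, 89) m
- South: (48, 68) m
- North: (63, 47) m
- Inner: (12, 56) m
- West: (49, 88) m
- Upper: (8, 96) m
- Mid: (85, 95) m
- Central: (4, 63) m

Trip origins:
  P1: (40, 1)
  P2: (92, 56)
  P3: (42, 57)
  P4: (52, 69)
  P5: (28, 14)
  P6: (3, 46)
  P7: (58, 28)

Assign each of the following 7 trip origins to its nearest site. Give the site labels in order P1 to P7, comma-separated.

North, North, South, South, Inner, Inner, North

P1 → North (d²=2645.00)
P2 → North (d²=922.00)
P3 → South (d²=157.00)
P4 → South (d²=17.00)
P5 → Inner (d²=2020.00)
P6 → Inner (d²=181.00)
P7 → North (d²=386.00)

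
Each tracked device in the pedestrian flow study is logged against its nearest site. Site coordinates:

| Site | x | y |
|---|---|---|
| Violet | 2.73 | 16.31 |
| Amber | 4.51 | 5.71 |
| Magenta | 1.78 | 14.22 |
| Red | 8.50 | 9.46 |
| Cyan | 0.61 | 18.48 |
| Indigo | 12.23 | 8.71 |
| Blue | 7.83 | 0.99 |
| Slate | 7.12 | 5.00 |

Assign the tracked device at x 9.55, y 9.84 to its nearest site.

Red

Squared distances to each site:
Violet: 88.373; Amber: 42.459; Magenta: 79.557; Red: 1.247; Cyan: 154.573; Indigo: 8.459; Blue: 81.281; Slate: 29.331.
Minimum at Red.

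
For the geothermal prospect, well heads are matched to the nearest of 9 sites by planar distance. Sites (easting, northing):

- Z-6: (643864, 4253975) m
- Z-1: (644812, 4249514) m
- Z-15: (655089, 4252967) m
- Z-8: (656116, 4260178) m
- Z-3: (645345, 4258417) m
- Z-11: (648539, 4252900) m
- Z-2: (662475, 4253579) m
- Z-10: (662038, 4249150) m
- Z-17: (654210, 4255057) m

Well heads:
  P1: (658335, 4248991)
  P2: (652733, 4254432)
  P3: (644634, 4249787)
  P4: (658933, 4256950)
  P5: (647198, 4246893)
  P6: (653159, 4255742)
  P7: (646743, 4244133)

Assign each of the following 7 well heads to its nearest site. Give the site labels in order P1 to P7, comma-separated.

Z-10, Z-17, Z-1, Z-8, Z-1, Z-17, Z-1

P1 → Z-10 (d²=13737490.00)
P2 → Z-17 (d²=2572154.00)
P3 → Z-1 (d²=106213.00)
P4 → Z-8 (d²=18355473.00)
P5 → Z-1 (d²=12562637.00)
P6 → Z-17 (d²=1573826.00)
P7 → Z-1 (d²=32683922.00)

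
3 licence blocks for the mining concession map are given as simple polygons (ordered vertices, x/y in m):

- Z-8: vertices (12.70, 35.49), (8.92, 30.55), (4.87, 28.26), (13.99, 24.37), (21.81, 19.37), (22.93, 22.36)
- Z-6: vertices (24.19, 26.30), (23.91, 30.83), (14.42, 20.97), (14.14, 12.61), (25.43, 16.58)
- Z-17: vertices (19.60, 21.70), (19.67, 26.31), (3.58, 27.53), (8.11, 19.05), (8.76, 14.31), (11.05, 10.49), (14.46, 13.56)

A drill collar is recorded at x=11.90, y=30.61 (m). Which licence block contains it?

Z-8

Cast a ray rightward from (11.90, 30.61). For each polygon, the edges (by vertex number in listed order) whose endpoints lie on opposite sides of y = 30.61, where each meets that height, and whether that is right or left of the point:
Z-8: 1–2 at x≈8.966 (left), 6–1 at x≈16.502 (right) → 1 crossing.
Z-6: 1–2 at x≈23.924 (right), 2–3 at x≈23.698 (right) → 2 crossings.
Z-17: no edge straddles that height → 0 crossings.
Only Z-8 has an odd count, so the point is inside Z-8.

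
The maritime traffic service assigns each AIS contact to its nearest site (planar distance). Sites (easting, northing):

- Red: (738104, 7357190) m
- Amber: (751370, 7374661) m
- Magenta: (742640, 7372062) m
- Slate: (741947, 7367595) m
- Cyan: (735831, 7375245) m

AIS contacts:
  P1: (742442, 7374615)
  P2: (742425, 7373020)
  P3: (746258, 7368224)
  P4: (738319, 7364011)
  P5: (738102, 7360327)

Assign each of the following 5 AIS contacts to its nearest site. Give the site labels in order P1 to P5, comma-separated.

Magenta, Magenta, Slate, Slate, Red

P1 → Magenta (d²=6557013.00)
P2 → Magenta (d²=963989.00)
P3 → Slate (d²=18980362.00)
P4 → Slate (d²=26007440.00)
P5 → Red (d²=9840773.00)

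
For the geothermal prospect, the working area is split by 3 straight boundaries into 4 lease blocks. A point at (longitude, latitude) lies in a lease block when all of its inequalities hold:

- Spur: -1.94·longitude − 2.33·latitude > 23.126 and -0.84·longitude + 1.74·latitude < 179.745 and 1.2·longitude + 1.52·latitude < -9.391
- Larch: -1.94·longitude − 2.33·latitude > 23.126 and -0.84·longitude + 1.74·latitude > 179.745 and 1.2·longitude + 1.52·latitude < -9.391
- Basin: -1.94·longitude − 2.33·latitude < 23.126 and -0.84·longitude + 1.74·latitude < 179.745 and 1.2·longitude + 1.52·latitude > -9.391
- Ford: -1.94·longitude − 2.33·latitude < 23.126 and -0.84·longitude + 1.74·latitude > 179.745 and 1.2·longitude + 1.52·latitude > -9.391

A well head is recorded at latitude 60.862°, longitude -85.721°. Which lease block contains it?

Spur

-1.94·-85.721 − 2.33·60.862 = 24.490, which is > 23.126
-0.84·-85.721 + 1.74·60.862 = 177.906, which is < 179.745
1.2·-85.721 + 1.52·60.862 = -10.355, which is < -9.391
This sign pattern matches Spur.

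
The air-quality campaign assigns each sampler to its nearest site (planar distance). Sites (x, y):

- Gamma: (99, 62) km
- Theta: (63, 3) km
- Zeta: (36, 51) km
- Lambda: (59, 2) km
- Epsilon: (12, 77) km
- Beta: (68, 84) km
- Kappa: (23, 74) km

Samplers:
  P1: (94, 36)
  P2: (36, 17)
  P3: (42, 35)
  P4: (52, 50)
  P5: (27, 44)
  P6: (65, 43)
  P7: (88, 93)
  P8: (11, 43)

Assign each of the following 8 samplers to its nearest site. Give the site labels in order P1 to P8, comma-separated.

P1 → Gamma (d²=701.00)
P2 → Lambda (d²=754.00)
P3 → Zeta (d²=292.00)
P4 → Zeta (d²=257.00)
P5 → Zeta (d²=130.00)
P6 → Zeta (d²=905.00)
P7 → Beta (d²=481.00)
P8 → Zeta (d²=689.00)

Gamma, Lambda, Zeta, Zeta, Zeta, Zeta, Beta, Zeta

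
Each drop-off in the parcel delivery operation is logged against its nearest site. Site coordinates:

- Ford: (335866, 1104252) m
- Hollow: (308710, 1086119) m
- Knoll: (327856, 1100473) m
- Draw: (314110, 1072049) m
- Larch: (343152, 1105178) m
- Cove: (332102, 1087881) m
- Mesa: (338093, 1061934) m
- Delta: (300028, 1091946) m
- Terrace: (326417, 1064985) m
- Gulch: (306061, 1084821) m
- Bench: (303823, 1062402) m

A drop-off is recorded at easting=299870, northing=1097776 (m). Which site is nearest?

Delta

Squared distances to each site:
Ford: 1337650592.000; Hollow: 214031249.000; Knoll: 790490005.000; Draw: 864656129.000; Larch: 1928121128.000; Cove: 1136812849.000; Mesa: 2745646693.000; Delta: 34013864.000; Terrace: 1779992890.000; Gulch: 206160506.000; Bench: 1266946085.000.
Minimum at Delta.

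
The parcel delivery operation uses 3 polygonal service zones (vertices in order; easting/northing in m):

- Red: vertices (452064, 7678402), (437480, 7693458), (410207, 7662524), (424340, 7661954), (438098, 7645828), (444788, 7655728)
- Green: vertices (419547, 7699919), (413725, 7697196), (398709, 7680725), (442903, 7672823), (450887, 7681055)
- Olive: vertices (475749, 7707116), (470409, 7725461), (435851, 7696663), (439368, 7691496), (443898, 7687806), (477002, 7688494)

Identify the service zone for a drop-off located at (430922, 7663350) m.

Red

Cast a ray rightward from (430922, 7663350). For each polygon, the edges (by vertex number in listed order) whose endpoints lie on opposite sides of northing = 7663350, where each meets that height, and whether that is right or left of the point:
Red: 2–3 at easting≈410935.2 (left), 6–1 at easting≈447233.9 (right) → 1 crossing.
Green: no edge straddles that height → 0 crossings.
Olive: no edge straddles that height → 0 crossings.
Only Red has an odd count, so the point is inside Red.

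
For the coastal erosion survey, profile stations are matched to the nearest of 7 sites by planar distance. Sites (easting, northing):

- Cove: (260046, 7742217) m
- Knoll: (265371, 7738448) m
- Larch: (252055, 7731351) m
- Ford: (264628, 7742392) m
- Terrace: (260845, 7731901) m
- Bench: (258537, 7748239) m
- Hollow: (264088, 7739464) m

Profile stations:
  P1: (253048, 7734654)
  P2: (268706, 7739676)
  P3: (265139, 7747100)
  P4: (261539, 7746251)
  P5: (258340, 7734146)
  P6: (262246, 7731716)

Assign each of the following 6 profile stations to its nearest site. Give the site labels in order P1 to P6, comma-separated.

P1 → Larch (d²=11895858.00)
P2 → Knoll (d²=12630209.00)
P3 → Ford (d²=22426385.00)
P4 → Bench (d²=12964148.00)
P5 → Terrace (d²=11315050.00)
P6 → Terrace (d²=1997026.00)

Larch, Knoll, Ford, Bench, Terrace, Terrace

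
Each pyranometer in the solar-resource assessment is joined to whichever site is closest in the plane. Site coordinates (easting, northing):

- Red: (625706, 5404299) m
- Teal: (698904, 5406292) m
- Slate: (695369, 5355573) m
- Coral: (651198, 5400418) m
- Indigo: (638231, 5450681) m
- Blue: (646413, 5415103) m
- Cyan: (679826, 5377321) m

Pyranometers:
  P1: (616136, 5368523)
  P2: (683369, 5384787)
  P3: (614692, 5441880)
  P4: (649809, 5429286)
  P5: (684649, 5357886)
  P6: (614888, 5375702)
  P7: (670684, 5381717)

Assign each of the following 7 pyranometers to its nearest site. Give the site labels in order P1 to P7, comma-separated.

Red, Cyan, Indigo, Blue, Slate, Red, Cyan

P1 → Red (d²=1371507076.00)
P2 → Cyan (d²=68294005.00)
P3 → Indigo (d²=631542122.00)
P4 → Blue (d²=212690305.00)
P5 → Slate (d²=120268369.00)
P6 → Red (d²=934817533.00)
P7 → Cyan (d²=102900980.00)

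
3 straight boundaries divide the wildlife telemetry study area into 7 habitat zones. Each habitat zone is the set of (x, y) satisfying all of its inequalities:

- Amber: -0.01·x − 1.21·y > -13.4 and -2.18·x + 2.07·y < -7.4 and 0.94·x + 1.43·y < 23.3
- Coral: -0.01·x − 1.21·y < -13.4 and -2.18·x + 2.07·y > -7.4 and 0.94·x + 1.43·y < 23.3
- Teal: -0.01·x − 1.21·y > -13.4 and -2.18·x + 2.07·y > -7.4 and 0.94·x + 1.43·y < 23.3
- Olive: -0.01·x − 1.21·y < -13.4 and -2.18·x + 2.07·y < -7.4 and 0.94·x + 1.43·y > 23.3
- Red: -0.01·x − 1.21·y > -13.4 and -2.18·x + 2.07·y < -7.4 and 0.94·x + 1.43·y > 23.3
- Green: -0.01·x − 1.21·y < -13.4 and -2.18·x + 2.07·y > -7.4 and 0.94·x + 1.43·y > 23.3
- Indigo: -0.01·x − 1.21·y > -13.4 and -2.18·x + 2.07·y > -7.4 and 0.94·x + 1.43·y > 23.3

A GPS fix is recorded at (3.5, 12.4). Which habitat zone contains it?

-0.01·3.5 − 1.21·12.4 = -15.039, which is < -13.4
-2.18·3.5 + 2.07·12.4 = 18.038, which is > -7.4
0.94·3.5 + 1.43·12.4 = 21.022, which is < 23.3
This sign pattern matches Coral.

Coral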